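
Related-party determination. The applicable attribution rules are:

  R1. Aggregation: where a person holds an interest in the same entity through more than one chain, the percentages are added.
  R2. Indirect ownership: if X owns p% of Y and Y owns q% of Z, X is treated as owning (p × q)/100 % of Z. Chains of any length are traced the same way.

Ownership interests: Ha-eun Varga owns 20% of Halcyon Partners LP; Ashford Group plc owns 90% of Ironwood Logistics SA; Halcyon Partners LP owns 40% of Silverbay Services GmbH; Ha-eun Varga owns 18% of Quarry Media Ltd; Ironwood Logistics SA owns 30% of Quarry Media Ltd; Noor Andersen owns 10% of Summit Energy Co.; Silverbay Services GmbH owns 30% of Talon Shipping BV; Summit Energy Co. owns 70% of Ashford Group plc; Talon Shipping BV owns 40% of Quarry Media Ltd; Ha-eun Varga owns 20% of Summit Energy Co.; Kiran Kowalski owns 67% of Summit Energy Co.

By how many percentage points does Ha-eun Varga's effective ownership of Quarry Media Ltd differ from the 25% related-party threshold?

2.26

Chain via Halcyon Partners LP → Silverbay Services GmbH → Talon Shipping BV (R2): 20% × 40% × 30% × 40% = 0.96% of Quarry Media Ltd.
Chain via Summit Energy Co. → Ashford Group plc → Ironwood Logistics SA (R2): 20% × 70% × 90% × 30% = 3.78% of Quarry Media Ltd.
Direct interest in Quarry Media Ltd: 18%.
Aggregating (R1): 0.96% + 3.78% + 18% = 22.74%.
22.74% falls short of the 25% threshold by 2.26 percentage points.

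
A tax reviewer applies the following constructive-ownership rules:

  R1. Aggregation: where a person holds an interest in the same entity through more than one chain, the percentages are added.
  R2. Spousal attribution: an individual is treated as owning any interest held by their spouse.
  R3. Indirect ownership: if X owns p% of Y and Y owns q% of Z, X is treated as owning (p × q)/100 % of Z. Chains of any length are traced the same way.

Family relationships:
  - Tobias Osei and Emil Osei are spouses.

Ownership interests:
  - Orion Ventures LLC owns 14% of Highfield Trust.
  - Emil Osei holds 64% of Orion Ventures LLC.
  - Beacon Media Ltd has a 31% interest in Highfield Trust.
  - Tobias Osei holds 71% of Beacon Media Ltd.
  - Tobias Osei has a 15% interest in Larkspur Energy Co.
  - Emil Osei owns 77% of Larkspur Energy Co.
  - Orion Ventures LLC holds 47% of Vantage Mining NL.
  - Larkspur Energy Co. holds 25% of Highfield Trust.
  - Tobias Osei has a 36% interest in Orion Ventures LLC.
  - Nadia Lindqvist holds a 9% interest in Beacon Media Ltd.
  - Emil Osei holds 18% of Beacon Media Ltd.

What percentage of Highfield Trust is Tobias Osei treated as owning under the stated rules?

By spousal attribution (R2), Tobias Osei is treated as also owning Emil Osei's interest in Larkspur Energy Co, giving 15% + 77% = 92%.
By spousal attribution (R2), Tobias Osei is treated as also owning Emil Osei's interest in Orion Ventures LLC, giving 36% + 64% = 100%.
By spousal attribution (R2), Tobias Osei is treated as also owning Emil Osei's interest in Beacon Media Ltd, giving 71% + 18% = 89%.
Chain via Larkspur Energy Co. (R3): 92% × 25% = 23% of Highfield Trust.
Chain via Orion Ventures LLC (R3): 100% × 14% = 14% of Highfield Trust.
Chain via Beacon Media Ltd (R3): 89% × 31% = 27.59% of Highfield Trust.
Aggregating (R1): 23% + 14% + 27.59% = 64.59%.

64.59%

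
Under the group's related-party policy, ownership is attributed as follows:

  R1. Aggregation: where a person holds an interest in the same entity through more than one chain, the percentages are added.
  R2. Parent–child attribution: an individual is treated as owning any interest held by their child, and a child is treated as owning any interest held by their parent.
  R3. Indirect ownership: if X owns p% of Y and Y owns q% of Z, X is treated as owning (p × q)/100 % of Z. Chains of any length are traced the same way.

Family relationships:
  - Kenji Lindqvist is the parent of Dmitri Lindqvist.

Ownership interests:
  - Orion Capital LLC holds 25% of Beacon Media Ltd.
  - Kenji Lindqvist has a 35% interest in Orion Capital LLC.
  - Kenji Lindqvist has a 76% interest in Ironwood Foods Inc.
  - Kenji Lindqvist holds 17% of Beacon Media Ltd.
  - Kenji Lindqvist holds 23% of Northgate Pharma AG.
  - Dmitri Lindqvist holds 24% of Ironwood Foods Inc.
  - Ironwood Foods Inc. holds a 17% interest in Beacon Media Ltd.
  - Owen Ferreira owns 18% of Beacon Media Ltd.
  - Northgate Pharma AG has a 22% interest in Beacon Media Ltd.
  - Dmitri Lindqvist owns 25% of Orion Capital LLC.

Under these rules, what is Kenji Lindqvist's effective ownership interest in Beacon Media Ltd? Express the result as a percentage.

54.06%

By parent–child attribution (R2), Kenji Lindqvist is treated as also owning Dmitri Lindqvist's interest in Orion Capital LLC, giving 35% + 25% = 60%.
By parent–child attribution (R2), Kenji Lindqvist is treated as also owning Dmitri Lindqvist's interest in Ironwood Foods Inc, giving 76% + 24% = 100%.
Chain via Orion Capital LLC (R3): 60% × 25% = 15% of Beacon Media Ltd.
Chain via Northgate Pharma AG (R3): 23% × 22% = 5.06% of Beacon Media Ltd.
Chain via Ironwood Foods Inc. (R3): 100% × 17% = 17% of Beacon Media Ltd.
Direct interest in Beacon Media Ltd: 17%.
Aggregating (R1): 15% + 5.06% + 17% + 17% = 54.06%.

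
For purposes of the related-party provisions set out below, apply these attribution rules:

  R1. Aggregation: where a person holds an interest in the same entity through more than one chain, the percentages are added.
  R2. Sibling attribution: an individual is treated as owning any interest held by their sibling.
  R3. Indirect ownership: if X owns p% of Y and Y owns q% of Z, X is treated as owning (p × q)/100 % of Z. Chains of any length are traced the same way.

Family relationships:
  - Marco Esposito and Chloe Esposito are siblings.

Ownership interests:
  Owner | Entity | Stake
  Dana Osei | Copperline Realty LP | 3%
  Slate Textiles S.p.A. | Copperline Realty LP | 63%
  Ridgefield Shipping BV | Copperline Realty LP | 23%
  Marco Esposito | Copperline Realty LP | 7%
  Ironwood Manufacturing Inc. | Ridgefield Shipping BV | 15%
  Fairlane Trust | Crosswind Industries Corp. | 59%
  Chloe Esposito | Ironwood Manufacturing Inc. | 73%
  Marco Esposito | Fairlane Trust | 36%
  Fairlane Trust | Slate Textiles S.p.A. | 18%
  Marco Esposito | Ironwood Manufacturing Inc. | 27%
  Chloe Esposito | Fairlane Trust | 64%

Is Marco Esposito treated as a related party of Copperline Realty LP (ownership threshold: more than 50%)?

By sibling attribution (R2), Marco Esposito is treated as also owning Chloe Esposito's interest in Ironwood Manufacturing Inc, giving 27% + 73% = 100%.
By sibling attribution (R2), Marco Esposito is treated as also owning Chloe Esposito's interest in Fairlane Trust, giving 36% + 64% = 100%.
Chain via Ironwood Manufacturing Inc. → Ridgefield Shipping BV (R3): 100% × 15% × 23% = 3.45% of Copperline Realty LP.
Chain via Fairlane Trust → Slate Textiles S.p.A. (R3): 100% × 18% × 63% = 11.34% of Copperline Realty LP.
Direct interest in Copperline Realty LP: 7%.
Aggregating (R1): 3.45% + 11.34% + 7% = 21.79%.
21.79% does not exceed the 50% threshold, so Marco is not a related party to Copperline Realty LP.

No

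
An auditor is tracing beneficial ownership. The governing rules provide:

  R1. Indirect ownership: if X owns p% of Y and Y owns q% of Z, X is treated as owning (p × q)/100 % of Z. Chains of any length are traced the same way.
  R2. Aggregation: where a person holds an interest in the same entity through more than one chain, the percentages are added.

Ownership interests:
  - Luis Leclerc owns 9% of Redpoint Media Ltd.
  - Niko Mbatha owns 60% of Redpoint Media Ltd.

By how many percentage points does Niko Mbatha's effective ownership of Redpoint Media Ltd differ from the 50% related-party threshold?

Direct interest in Redpoint Media Ltd: 60%.
60% exceeds the 50% threshold by 10 percentage points.

10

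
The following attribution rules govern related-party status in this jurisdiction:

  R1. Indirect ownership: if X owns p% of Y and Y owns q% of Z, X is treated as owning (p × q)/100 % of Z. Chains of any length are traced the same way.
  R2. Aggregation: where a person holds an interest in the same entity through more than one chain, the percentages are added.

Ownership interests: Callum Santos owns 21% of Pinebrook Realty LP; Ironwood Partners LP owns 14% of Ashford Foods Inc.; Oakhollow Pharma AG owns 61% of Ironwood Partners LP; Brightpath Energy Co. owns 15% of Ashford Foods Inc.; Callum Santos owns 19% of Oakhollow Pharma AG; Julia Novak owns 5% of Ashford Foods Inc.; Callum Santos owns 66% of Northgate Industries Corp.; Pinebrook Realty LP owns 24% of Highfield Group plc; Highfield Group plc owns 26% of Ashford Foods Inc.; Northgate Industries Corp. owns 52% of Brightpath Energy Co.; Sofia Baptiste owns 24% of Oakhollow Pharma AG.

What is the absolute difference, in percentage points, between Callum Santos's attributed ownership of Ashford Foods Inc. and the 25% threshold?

16.919

Chain via Northgate Industries Corp. → Brightpath Energy Co. (R1): 66% × 52% × 15% = 5.148% of Ashford Foods Inc.
Chain via Oakhollow Pharma AG → Ironwood Partners LP (R1): 19% × 61% × 14% = 1.6226% of Ashford Foods Inc.
Chain via Pinebrook Realty LP → Highfield Group plc (R1): 21% × 24% × 26% = 1.3104% of Ashford Foods Inc.
Aggregating (R2): 5.148% + 1.6226% + 1.3104% = 8.081%.
8.081% falls short of the 25% threshold by 16.919 percentage points.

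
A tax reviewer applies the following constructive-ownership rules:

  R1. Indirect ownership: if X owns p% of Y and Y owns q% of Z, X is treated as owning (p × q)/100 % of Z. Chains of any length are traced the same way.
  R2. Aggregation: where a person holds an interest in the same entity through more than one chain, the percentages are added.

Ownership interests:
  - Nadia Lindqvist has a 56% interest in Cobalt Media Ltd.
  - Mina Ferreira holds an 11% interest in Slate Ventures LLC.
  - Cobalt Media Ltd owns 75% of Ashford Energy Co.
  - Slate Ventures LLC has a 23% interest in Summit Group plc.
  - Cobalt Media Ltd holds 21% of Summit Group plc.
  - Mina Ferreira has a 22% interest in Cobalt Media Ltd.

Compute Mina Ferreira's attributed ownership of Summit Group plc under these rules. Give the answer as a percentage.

Chain via Slate Ventures LLC (R1): 11% × 23% = 2.53% of Summit Group plc.
Chain via Cobalt Media Ltd (R1): 22% × 21% = 4.62% of Summit Group plc.
Aggregating (R2): 2.53% + 4.62% = 7.15%.

7.15%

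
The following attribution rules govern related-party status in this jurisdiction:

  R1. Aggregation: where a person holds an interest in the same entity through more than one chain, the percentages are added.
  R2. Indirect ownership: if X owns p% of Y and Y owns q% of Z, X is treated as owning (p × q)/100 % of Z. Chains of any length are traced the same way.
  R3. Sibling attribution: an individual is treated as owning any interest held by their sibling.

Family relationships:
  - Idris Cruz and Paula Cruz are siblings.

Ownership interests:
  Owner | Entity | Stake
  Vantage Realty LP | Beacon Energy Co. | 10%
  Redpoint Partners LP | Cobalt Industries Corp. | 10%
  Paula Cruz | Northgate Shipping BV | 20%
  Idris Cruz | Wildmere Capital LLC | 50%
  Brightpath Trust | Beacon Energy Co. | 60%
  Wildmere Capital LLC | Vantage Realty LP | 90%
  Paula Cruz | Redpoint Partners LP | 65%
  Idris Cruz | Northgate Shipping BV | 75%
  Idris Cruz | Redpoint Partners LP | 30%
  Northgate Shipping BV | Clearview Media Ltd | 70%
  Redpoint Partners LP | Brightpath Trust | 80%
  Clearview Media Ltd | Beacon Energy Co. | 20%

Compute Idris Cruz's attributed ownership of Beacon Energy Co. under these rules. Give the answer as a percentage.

63.4%

By sibling attribution (R3), Idris Cruz is treated as also owning Paula Cruz's interest in Northgate Shipping BV, giving 75% + 20% = 95%.
By sibling attribution (R3), Idris Cruz is treated as also owning Paula Cruz's interest in Redpoint Partners LP, giving 30% + 65% = 95%.
Chain via Wildmere Capital LLC → Vantage Realty LP (R2): 50% × 90% × 10% = 4.5% of Beacon Energy Co.
Chain via Northgate Shipping BV → Clearview Media Ltd (R2): 95% × 70% × 20% = 13.3% of Beacon Energy Co.
Chain via Redpoint Partners LP → Brightpath Trust (R2): 95% × 80% × 60% = 45.6% of Beacon Energy Co.
Aggregating (R1): 4.5% + 13.3% + 45.6% = 63.4%.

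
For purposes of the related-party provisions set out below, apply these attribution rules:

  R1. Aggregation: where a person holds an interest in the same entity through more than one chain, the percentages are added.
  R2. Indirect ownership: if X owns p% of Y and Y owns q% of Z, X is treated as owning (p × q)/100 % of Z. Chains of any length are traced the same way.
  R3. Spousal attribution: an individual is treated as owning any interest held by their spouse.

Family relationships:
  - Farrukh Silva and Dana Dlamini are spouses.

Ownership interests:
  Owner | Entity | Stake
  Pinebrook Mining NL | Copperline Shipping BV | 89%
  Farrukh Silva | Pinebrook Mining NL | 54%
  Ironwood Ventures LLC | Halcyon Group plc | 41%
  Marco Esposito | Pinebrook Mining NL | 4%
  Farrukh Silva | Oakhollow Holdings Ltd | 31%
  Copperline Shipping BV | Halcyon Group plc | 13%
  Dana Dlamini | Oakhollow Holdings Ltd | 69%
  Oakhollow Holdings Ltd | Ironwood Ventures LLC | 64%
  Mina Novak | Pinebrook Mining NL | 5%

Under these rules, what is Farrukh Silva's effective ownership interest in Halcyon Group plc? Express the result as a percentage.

32.4878%

By spousal attribution (R3), Farrukh Silva is treated as also owning Dana Dlamini's interest in Oakhollow Holdings Ltd, giving 31% + 69% = 100%.
Chain via Oakhollow Holdings Ltd → Ironwood Ventures LLC (R2): 100% × 64% × 41% = 26.24% of Halcyon Group plc.
Chain via Pinebrook Mining NL → Copperline Shipping BV (R2): 54% × 89% × 13% = 6.2478% of Halcyon Group plc.
Aggregating (R1): 26.24% + 6.2478% = 32.4878%.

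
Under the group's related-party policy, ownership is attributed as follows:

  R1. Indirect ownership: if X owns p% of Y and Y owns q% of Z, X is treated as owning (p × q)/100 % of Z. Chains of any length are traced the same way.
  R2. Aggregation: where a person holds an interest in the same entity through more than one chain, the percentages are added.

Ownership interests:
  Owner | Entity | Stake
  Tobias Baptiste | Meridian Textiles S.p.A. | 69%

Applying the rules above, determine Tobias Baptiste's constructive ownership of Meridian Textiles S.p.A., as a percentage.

69%

Direct interest in Meridian Textiles S.p.A: 69%.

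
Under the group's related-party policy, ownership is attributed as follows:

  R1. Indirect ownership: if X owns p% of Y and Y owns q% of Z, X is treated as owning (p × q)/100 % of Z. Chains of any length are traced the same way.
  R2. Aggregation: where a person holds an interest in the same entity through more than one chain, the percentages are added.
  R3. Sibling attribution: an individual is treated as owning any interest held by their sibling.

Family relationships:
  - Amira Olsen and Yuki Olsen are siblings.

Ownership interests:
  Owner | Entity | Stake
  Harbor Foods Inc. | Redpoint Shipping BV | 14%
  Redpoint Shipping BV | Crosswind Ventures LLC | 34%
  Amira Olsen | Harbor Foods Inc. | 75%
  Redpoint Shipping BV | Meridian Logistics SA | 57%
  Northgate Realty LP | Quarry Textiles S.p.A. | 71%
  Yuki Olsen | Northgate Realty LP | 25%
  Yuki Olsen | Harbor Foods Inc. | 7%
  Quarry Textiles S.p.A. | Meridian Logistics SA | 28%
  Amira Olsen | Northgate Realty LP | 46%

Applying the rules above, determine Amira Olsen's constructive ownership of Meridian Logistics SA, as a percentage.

20.6584%

By sibling attribution (R3), Amira Olsen is treated as also owning Yuki Olsen's interest in Harbor Foods Inc, giving 75% + 7% = 82%.
By sibling attribution (R3), Amira Olsen is treated as also owning Yuki Olsen's interest in Northgate Realty LP, giving 46% + 25% = 71%.
Chain via Harbor Foods Inc. → Redpoint Shipping BV (R1): 82% × 14% × 57% = 6.5436% of Meridian Logistics SA.
Chain via Northgate Realty LP → Quarry Textiles S.p.A. (R1): 71% × 71% × 28% = 14.1148% of Meridian Logistics SA.
Aggregating (R2): 6.5436% + 14.1148% = 20.6584%.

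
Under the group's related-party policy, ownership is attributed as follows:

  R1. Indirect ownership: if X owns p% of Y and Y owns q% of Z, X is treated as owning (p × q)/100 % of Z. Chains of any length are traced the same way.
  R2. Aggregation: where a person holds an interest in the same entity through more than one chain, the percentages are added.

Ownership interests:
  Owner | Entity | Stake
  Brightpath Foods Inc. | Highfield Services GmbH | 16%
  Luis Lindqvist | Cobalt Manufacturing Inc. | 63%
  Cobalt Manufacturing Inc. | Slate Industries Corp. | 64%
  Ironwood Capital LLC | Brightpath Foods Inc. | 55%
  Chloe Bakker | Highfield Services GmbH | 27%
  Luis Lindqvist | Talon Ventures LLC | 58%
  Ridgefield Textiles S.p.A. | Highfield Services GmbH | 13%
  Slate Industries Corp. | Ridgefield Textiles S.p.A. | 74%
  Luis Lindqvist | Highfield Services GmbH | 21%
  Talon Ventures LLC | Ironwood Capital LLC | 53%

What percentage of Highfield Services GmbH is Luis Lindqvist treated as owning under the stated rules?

Chain via Talon Ventures LLC → Ironwood Capital LLC → Brightpath Foods Inc. (R1): 58% × 53% × 55% × 16% = 2.70512% of Highfield Services GmbH.
Chain via Cobalt Manufacturing Inc. → Slate Industries Corp. → Ridgefield Textiles S.p.A. (R1): 63% × 64% × 74% × 13% = 3.878784% of Highfield Services GmbH.
Direct interest in Highfield Services GmbH: 21%.
Aggregating (R2): 2.70512% + 3.878784% + 21% = 27.583904%.

27.583904%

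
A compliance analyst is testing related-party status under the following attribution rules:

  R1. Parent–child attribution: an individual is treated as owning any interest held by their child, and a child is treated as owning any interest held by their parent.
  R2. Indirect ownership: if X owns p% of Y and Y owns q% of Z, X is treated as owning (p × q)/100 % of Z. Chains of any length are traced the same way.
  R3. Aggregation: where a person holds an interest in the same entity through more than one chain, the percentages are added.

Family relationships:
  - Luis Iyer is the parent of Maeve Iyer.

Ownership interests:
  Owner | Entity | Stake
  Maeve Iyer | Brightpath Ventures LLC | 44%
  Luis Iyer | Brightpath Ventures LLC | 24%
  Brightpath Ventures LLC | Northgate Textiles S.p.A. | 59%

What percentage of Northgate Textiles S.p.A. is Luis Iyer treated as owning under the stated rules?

By parent–child attribution (R1), Luis Iyer is treated as also owning Maeve Iyer's interest in Brightpath Ventures LLC, giving 24% + 44% = 68%.
Chain via Brightpath Ventures LLC (R2): 68% × 59% = 40.12% of Northgate Textiles S.p.A.

40.12%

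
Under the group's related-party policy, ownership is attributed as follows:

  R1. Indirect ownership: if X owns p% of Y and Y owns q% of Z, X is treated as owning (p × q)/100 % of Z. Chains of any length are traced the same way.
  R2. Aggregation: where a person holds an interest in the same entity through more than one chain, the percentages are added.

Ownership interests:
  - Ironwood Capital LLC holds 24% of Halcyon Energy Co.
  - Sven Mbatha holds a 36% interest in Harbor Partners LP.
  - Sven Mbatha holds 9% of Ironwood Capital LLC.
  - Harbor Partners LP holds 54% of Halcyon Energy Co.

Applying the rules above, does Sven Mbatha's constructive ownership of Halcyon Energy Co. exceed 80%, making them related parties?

Chain via Harbor Partners LP (R1): 36% × 54% = 19.44% of Halcyon Energy Co.
Chain via Ironwood Capital LLC (R1): 9% × 24% = 2.16% of Halcyon Energy Co.
Aggregating (R2): 19.44% + 2.16% = 21.6%.
21.6% does not exceed the 80% threshold, so Sven is not a related party to Halcyon Energy Co.

No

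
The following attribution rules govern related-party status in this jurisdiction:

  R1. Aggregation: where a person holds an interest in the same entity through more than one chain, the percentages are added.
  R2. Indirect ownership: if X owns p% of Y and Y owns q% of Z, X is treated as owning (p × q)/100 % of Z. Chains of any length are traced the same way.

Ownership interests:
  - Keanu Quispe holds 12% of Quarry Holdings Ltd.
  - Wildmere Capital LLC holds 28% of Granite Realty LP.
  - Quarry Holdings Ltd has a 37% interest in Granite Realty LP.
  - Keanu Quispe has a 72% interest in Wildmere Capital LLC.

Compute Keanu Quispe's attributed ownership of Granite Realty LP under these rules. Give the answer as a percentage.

24.6%

Chain via Quarry Holdings Ltd (R2): 12% × 37% = 4.44% of Granite Realty LP.
Chain via Wildmere Capital LLC (R2): 72% × 28% = 20.16% of Granite Realty LP.
Aggregating (R1): 4.44% + 20.16% = 24.6%.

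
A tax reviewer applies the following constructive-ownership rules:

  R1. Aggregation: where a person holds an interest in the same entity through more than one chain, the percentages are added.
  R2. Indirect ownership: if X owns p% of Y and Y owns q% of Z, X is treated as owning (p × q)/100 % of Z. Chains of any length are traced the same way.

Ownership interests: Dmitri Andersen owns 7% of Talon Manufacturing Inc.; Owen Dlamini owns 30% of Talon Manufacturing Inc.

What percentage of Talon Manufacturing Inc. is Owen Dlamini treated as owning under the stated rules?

Direct interest in Talon Manufacturing Inc: 30%.

30%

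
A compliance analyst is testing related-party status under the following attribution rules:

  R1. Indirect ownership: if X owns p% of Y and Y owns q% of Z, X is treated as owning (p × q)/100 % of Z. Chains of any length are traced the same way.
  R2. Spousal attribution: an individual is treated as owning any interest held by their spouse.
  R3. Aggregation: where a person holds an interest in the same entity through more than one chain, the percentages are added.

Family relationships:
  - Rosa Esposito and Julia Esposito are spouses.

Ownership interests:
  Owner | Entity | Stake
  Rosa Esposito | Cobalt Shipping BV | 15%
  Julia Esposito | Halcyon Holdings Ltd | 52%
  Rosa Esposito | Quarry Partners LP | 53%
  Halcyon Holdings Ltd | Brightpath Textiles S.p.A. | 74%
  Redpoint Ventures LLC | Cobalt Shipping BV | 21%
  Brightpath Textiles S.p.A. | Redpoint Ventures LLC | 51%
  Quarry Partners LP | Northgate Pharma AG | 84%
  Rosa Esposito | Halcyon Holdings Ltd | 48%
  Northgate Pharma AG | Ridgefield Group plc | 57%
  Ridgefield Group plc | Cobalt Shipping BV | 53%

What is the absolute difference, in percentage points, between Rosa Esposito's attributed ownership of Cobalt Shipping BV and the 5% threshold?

By spousal attribution (R2), Rosa Esposito is treated as also owning Julia Esposito's interest in Halcyon Holdings Ltd, giving 48% + 52% = 100%.
Chain via Halcyon Holdings Ltd → Brightpath Textiles S.p.A. → Redpoint Ventures LLC (R1): 100% × 74% × 51% × 21% = 7.9254% of Cobalt Shipping BV.
Chain via Quarry Partners LP → Northgate Pharma AG → Ridgefield Group plc (R1): 53% × 84% × 57% × 53% = 13.449492% of Cobalt Shipping BV.
Direct interest in Cobalt Shipping BV: 15%.
Aggregating (R3): 7.9254% + 13.449492% + 15% = 36.374892%.
36.374892% exceeds the 5% threshold by 31.374892 percentage points.

31.374892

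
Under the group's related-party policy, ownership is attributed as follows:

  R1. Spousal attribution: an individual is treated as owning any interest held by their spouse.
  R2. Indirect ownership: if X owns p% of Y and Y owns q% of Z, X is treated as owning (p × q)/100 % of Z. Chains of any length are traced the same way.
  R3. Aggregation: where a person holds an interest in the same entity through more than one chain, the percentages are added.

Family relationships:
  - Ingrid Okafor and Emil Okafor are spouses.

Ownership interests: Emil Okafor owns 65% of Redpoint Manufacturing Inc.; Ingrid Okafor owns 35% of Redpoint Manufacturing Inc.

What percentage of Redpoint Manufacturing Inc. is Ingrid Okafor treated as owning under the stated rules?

By spousal attribution (R1), Ingrid Okafor is treated as also owning Emil Okafor's interest in Redpoint Manufacturing Inc, giving 35% + 65% = 100%.
Direct interest in Redpoint Manufacturing Inc: 100%.

100%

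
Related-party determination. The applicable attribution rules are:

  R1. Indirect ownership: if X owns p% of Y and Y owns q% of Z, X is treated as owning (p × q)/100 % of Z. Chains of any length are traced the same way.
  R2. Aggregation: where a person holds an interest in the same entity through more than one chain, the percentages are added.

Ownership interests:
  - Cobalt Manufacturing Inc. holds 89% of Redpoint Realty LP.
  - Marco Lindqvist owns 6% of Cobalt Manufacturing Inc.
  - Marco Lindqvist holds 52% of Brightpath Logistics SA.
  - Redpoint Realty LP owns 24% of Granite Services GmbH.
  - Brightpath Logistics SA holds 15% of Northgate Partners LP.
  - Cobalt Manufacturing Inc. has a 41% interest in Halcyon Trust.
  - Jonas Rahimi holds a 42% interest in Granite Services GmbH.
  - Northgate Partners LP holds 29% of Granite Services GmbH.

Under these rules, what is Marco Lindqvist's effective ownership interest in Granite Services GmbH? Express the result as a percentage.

Chain via Brightpath Logistics SA → Northgate Partners LP (R1): 52% × 15% × 29% = 2.262% of Granite Services GmbH.
Chain via Cobalt Manufacturing Inc. → Redpoint Realty LP (R1): 6% × 89% × 24% = 1.2816% of Granite Services GmbH.
Aggregating (R2): 2.262% + 1.2816% = 3.5436%.

3.5436%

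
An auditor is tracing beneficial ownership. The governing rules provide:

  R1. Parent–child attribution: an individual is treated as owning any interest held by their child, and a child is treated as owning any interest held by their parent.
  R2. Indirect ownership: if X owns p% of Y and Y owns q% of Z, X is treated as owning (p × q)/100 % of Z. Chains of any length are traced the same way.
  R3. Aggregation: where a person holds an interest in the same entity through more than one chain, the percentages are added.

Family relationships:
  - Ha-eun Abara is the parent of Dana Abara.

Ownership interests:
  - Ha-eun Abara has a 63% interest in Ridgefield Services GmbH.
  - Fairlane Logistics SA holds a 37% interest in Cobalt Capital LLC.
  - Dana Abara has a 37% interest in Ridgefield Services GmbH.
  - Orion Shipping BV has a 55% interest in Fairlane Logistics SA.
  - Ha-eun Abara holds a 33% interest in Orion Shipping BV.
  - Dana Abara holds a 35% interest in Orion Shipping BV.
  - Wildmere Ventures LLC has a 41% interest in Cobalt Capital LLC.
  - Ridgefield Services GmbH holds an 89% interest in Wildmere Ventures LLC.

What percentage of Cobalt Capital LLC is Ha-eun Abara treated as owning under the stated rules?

By parent–child attribution (R1), Ha-eun Abara is treated as also owning Dana Abara's interest in Ridgefield Services GmbH, giving 63% + 37% = 100%.
By parent–child attribution (R1), Ha-eun Abara is treated as also owning Dana Abara's interest in Orion Shipping BV, giving 33% + 35% = 68%.
Chain via Ridgefield Services GmbH → Wildmere Ventures LLC (R2): 100% × 89% × 41% = 36.49% of Cobalt Capital LLC.
Chain via Orion Shipping BV → Fairlane Logistics SA (R2): 68% × 55% × 37% = 13.838% of Cobalt Capital LLC.
Aggregating (R3): 36.49% + 13.838% = 50.328%.

50.328%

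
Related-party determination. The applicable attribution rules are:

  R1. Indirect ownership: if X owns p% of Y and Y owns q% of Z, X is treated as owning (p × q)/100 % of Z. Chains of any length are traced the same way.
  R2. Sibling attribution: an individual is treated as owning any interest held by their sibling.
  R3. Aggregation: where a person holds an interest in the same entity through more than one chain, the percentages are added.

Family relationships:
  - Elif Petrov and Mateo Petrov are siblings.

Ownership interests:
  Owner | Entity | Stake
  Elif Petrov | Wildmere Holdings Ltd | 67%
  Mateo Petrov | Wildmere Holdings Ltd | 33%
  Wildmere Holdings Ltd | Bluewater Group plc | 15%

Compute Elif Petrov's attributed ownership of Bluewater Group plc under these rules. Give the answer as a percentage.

By sibling attribution (R2), Elif Petrov is treated as also owning Mateo Petrov's interest in Wildmere Holdings Ltd, giving 67% + 33% = 100%.
Chain via Wildmere Holdings Ltd (R1): 100% × 15% = 15% of Bluewater Group plc.

15%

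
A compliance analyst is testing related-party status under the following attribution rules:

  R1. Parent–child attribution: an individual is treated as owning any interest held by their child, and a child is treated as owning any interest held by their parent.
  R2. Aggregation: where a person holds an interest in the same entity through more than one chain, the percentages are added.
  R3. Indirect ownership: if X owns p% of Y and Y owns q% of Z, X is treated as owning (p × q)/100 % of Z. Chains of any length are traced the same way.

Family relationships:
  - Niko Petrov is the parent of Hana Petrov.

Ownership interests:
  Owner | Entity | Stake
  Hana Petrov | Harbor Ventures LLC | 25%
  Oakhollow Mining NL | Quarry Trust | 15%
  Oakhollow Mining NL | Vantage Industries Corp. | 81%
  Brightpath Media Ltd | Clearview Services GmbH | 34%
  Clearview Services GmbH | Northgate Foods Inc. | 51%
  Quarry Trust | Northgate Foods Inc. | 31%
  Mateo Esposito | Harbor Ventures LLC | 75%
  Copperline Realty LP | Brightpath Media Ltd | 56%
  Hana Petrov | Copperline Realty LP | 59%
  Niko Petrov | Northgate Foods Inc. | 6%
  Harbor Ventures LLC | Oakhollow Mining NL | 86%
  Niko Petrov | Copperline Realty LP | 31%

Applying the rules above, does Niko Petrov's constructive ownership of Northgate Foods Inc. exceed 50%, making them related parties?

By parent–child attribution (R1), Niko Petrov is treated as also owning Hana Petrov's interest in Copperline Realty LP, giving 31% + 59% = 90%.
By parent–child attribution (R1), Niko Petrov is treated as owning Hana Petrov's 25% interest in Harbor Ventures LLC.
Chain via Copperline Realty LP → Brightpath Media Ltd → Clearview Services GmbH (R3): 90% × 56% × 34% × 51% = 8.73936% of Northgate Foods Inc.
Direct interest in Northgate Foods Inc: 6%.
Chain via Harbor Ventures LLC → Oakhollow Mining NL → Quarry Trust (R3): 25% × 86% × 15% × 31% = 0.99975% of Northgate Foods Inc.
Aggregating (R2): 8.73936% + 6% + 0.99975% = 15.73911%.
15.73911% does not exceed the 50% threshold, so Niko is not a related party to Northgate Foods Inc.

No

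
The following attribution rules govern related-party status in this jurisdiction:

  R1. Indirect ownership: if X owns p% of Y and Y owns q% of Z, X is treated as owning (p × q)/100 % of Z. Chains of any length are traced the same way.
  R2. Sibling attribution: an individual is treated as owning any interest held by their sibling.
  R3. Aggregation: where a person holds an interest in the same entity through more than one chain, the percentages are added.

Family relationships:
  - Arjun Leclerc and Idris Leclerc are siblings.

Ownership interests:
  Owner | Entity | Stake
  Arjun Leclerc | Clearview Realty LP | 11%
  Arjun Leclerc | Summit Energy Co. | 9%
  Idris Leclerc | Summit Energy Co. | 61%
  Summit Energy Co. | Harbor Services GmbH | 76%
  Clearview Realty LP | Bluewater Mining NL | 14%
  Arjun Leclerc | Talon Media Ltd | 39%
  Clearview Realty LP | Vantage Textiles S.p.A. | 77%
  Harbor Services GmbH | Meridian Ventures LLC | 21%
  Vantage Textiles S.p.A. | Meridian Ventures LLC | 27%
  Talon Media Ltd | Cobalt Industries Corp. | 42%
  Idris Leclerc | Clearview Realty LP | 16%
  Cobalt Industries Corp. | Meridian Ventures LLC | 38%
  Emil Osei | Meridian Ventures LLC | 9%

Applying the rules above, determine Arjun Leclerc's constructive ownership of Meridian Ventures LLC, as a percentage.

By sibling attribution (R2), Arjun Leclerc is treated as also owning Idris Leclerc's interest in Clearview Realty LP, giving 11% + 16% = 27%.
By sibling attribution (R2), Arjun Leclerc is treated as also owning Idris Leclerc's interest in Summit Energy Co, giving 9% + 61% = 70%.
Chain via Clearview Realty LP → Vantage Textiles S.p.A. (R1): 27% × 77% × 27% = 5.6133% of Meridian Ventures LLC.
Chain via Summit Energy Co. → Harbor Services GmbH (R1): 70% × 76% × 21% = 11.172% of Meridian Ventures LLC.
Chain via Talon Media Ltd → Cobalt Industries Corp. (R1): 39% × 42% × 38% = 6.2244% of Meridian Ventures LLC.
Aggregating (R3): 5.6133% + 11.172% + 6.2244% = 23.0097%.

23.0097%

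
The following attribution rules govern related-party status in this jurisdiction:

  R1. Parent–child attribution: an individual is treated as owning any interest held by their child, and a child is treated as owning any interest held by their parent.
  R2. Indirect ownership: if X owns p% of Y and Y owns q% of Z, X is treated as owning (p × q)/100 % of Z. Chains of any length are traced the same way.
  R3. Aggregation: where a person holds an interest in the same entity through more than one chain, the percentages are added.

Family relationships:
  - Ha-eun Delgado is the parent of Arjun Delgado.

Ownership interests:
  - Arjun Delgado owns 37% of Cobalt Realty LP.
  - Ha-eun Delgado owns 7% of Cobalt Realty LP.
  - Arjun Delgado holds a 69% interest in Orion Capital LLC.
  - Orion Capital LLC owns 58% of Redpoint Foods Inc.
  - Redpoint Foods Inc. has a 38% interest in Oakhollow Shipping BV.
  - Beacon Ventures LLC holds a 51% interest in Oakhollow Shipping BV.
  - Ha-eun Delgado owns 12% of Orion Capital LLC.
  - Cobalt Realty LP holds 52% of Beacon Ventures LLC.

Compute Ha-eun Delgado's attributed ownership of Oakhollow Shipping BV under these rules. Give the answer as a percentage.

By parent–child attribution (R1), Ha-eun Delgado is treated as also owning Arjun Delgado's interest in Cobalt Realty LP, giving 7% + 37% = 44%.
By parent–child attribution (R1), Ha-eun Delgado is treated as also owning Arjun Delgado's interest in Orion Capital LLC, giving 12% + 69% = 81%.
Chain via Cobalt Realty LP → Beacon Ventures LLC (R2): 44% × 52% × 51% = 11.6688% of Oakhollow Shipping BV.
Chain via Orion Capital LLC → Redpoint Foods Inc. (R2): 81% × 58% × 38% = 17.8524% of Oakhollow Shipping BV.
Aggregating (R3): 11.6688% + 17.8524% = 29.5212%.

29.5212%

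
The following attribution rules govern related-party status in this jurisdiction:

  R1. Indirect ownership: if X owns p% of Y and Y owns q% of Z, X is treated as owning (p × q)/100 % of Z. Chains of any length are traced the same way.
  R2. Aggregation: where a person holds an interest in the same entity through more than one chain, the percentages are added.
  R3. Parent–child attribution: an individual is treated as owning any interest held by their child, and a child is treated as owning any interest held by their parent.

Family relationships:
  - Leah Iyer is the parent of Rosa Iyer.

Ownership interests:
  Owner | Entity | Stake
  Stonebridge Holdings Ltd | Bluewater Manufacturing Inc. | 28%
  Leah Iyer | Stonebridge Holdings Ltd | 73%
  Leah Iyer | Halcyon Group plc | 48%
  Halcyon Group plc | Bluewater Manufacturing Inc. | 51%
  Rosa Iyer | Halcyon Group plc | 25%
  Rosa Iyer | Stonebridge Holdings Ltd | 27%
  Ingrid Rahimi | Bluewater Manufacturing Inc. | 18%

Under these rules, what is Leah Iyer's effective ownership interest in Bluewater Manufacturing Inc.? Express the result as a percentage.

65.23%

By parent–child attribution (R3), Leah Iyer is treated as also owning Rosa Iyer's interest in Stonebridge Holdings Ltd, giving 73% + 27% = 100%.
By parent–child attribution (R3), Leah Iyer is treated as also owning Rosa Iyer's interest in Halcyon Group plc, giving 48% + 25% = 73%.
Chain via Stonebridge Holdings Ltd (R1): 100% × 28% = 28% of Bluewater Manufacturing Inc.
Chain via Halcyon Group plc (R1): 73% × 51% = 37.23% of Bluewater Manufacturing Inc.
Aggregating (R2): 28% + 37.23% = 65.23%.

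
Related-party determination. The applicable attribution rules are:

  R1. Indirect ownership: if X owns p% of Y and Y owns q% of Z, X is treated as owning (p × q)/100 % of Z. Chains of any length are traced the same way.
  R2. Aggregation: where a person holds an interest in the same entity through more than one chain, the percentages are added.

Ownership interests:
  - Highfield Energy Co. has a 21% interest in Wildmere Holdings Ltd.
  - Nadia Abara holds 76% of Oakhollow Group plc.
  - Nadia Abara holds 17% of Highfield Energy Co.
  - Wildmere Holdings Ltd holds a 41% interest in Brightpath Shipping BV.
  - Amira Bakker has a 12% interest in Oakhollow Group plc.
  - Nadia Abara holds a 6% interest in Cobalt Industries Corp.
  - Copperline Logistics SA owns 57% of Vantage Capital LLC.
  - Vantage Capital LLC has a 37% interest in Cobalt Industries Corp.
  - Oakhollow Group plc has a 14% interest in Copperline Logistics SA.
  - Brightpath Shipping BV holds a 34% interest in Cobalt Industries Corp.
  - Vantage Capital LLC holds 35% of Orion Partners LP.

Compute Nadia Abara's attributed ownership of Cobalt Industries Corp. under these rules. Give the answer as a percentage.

Chain via Highfield Energy Co. → Wildmere Holdings Ltd → Brightpath Shipping BV (R1): 17% × 21% × 41% × 34% = 0.497658% of Cobalt Industries Corp.
Chain via Oakhollow Group plc → Copperline Logistics SA → Vantage Capital LLC (R1): 76% × 14% × 57% × 37% = 2.243976% of Cobalt Industries Corp.
Direct interest in Cobalt Industries Corp: 6%.
Aggregating (R2): 0.497658% + 2.243976% + 6% = 8.741634%.

8.741634%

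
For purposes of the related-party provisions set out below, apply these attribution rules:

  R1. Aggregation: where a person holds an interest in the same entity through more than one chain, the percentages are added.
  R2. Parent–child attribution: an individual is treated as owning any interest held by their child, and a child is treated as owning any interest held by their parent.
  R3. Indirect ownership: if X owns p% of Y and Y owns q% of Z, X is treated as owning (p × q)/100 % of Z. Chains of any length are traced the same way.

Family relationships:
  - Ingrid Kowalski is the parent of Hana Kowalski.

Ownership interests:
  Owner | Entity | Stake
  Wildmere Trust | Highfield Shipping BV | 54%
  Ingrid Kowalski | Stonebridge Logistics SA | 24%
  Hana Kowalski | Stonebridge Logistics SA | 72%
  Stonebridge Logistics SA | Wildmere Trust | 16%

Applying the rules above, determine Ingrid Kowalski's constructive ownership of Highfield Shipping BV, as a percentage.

By parent–child attribution (R2), Ingrid Kowalski is treated as also owning Hana Kowalski's interest in Stonebridge Logistics SA, giving 24% + 72% = 96%.
Chain via Stonebridge Logistics SA → Wildmere Trust (R3): 96% × 16% × 54% = 8.2944% of Highfield Shipping BV.

8.2944%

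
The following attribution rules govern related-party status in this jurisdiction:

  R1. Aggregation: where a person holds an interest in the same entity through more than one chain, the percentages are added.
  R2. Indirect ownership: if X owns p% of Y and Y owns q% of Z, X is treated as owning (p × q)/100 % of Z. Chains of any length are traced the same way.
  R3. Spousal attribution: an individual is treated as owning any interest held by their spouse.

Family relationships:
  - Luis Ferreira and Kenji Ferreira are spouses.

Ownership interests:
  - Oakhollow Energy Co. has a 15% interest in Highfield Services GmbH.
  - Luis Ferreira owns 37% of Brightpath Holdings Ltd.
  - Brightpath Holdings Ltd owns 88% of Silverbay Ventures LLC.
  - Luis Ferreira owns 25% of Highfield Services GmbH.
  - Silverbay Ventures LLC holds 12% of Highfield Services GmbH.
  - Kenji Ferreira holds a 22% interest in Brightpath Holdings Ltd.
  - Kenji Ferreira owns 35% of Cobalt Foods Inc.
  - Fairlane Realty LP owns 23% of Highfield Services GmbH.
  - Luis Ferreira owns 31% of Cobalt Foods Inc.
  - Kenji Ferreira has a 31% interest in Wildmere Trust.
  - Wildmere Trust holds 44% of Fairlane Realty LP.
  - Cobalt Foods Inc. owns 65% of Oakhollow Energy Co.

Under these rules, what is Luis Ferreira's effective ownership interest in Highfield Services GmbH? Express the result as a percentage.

40.8026%

By spousal attribution (R3), Luis Ferreira is treated as also owning Kenji Ferreira's interest in Brightpath Holdings Ltd, giving 37% + 22% = 59%.
By spousal attribution (R3), Luis Ferreira is treated as also owning Kenji Ferreira's interest in Cobalt Foods Inc, giving 31% + 35% = 66%.
By spousal attribution (R3), Luis Ferreira is treated as owning Kenji Ferreira's 31% interest in Wildmere Trust.
Chain via Brightpath Holdings Ltd → Silverbay Ventures LLC (R2): 59% × 88% × 12% = 6.2304% of Highfield Services GmbH.
Chain via Cobalt Foods Inc. → Oakhollow Energy Co. (R2): 66% × 65% × 15% = 6.435% of Highfield Services GmbH.
Direct interest in Highfield Services GmbH: 25%.
Chain via Wildmere Trust → Fairlane Realty LP (R2): 31% × 44% × 23% = 3.1372% of Highfield Services GmbH.
Aggregating (R1): 6.2304% + 6.435% + 25% + 3.1372% = 40.8026%.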